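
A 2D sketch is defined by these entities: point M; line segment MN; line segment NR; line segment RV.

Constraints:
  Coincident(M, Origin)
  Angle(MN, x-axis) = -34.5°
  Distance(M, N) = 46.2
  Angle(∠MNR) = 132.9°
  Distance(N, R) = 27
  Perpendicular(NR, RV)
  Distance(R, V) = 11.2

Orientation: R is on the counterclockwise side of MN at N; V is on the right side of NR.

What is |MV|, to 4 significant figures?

73.79

∠MNR = 132.9°, so NR runs at -34.5° + (180° − 132.9°) = 12.60° from the x-axis; with |NR| = 27.0, R = N + 27.0·(cos 12.60°, sin 12.60°) = (64.42, -20.28). NR ⟂ RV; with |RV| = 11.2 on the right of NR, V = R + 11.2·(0.2181, -0.9759) = (66.87, -31.21). Then |MV| = |V − M| = 73.79.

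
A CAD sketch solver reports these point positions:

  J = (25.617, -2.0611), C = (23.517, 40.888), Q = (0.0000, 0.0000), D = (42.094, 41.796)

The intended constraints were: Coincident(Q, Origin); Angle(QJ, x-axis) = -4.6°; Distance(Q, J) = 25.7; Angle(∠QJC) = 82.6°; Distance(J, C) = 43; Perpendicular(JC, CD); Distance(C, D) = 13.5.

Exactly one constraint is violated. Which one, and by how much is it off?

Distance(C, D) = 13.5 — off by 5.10.

Q = (0.00, 0.00) ✓; QJ at -4.600° ✓; |QJ| = 25.70 ✓; ∠QJC = 82.60° ✓; |JC| = 43.00 ✓; ∠(JC, CD) = 90.00° ✓; |CD| = 18.60 ✗.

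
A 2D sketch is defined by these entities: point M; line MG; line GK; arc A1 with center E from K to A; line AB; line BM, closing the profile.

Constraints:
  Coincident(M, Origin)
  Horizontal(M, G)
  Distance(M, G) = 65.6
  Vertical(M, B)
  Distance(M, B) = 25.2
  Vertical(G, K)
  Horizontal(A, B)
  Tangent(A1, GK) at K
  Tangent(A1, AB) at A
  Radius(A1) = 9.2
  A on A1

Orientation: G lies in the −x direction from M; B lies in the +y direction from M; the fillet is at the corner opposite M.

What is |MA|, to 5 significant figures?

61.774

M is at the origin; M and G share the same y with |MG| = 65.6 and G on the −x side, so G = (-65.600, 0.0000). MB is vertical with |MB| = 25.2 and B on the +y side, so B = (0.0000, 25.200). The virtual corner opposite M is at (-65.600, 25.200). A1 meets GK tangentially, so EK is at right angles to GK and the tangent condition forces EA to be normal to AB, with radius 9.2, so the center E sits 9.2 in from both sides at E = (-56.400, 16.000). That places the tangent points at K = (-65.600, 16.000) on GK and A = (-56.400, 25.200) on AB. Then |MA| = |A − M| = 61.774.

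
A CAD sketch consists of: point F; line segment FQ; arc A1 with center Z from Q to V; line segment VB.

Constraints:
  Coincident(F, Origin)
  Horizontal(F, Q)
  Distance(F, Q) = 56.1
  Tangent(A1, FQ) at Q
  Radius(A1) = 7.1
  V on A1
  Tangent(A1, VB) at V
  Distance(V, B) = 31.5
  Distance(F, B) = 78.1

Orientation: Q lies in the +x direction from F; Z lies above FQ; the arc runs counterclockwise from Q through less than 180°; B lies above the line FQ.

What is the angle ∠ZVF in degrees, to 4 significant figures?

15.93°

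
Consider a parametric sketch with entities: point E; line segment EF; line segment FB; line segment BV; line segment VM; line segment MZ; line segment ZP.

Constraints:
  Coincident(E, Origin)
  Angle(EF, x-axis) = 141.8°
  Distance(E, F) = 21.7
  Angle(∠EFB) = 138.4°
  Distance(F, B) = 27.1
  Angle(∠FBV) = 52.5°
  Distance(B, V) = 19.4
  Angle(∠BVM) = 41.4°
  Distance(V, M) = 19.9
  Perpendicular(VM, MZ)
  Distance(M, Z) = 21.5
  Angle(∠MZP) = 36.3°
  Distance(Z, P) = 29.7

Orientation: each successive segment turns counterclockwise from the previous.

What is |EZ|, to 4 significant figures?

55.47

E is at the origin; EF runs at 141.8° with length 21.7, so F = (-17.05, 13.42). ∠EFB = 138.4° gives FB at -176.6° from the x-axis; with |FB| = 27.1, B = (-44.11, 11.81). ∠FBV = 52.5° gives BV at -49.10° from the x-axis; with |BV| = 19.4, V = (-31.40, -2.851). ∠BVM = 41.4° gives VM at 89.50° from the x-axis; with |VM| = 19.9, M = (-31.23, 17.05). The perpendicularity gives MZ at right angles to VM, so MZ runs at 179.5°; with |MZ| = 21.5, Z = (-52.73, 17.24). Then |EZ| = |Z − E| = 55.47.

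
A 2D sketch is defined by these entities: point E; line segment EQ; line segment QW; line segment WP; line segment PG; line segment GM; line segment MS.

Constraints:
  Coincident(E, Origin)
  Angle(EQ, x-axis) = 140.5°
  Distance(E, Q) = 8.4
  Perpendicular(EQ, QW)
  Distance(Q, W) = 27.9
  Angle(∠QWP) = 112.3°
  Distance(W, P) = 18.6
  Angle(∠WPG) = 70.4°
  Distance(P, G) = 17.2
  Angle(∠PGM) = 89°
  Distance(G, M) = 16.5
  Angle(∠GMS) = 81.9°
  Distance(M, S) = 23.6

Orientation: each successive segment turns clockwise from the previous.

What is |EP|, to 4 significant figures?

36.05

E is at the origin; EQ runs at 140.5° with length 8.4, so Q = (-6.482, 5.343). EQ is perpendicular to QW, so QW runs at 50.50°; with |QW| = 27.9, W = (11.26, 26.87). ∠QWP = 112.3° gives WP at -17.20° from the x-axis; with |WP| = 18.6, P = (29.03, 21.37). Then |EP| = |P − E| = 36.05.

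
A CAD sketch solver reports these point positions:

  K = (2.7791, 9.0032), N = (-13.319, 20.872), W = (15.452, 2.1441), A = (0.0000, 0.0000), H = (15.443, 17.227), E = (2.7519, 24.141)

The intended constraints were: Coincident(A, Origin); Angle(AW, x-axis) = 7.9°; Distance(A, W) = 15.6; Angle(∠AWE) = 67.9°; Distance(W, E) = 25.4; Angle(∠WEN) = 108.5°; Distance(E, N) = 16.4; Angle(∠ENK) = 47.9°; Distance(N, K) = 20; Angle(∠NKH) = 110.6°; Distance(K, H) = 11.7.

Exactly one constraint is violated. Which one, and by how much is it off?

Distance(K, H) = 11.7 — off by 3.40.

A = (0.00, 0.00) ✓; AW at 7.900° ✓; |AW| = 15.60 ✓; ∠AWE = 67.90° ✓; |WE| = 25.40 ✓; ∠WEN = 108.5° ✓; |EN| = 16.40 ✓; ∠ENK = 47.90° ✓; |NK| = 20.00 ✓; ∠NKH = 110.6° ✓; |KH| = 15.10 ✗.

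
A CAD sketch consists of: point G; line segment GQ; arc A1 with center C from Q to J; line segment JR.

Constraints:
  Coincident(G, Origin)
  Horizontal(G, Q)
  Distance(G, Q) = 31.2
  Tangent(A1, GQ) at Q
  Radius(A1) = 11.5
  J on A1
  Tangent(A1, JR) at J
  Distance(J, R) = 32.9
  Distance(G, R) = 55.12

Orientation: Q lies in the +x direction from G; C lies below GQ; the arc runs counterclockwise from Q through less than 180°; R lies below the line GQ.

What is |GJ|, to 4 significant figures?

25.09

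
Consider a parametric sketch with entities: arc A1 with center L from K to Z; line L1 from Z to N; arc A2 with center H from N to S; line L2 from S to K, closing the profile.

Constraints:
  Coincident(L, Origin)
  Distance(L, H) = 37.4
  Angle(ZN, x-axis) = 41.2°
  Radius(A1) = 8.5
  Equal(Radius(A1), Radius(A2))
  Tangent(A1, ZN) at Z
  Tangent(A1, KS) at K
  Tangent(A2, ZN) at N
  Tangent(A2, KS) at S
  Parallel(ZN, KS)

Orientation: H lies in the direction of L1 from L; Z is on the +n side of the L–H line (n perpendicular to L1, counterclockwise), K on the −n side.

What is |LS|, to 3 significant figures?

38.4

Tangency of A1 to both parallel lines with radius 8.5 puts Z and K at L ± 8.5·n: Z = (-5.60, 6.40), K = (5.60, -6.40). Equal radii place N and S the same way about H: N = H + 8.5·n = (22.5, 31.0), S = H − 8.5·n = (33.7, 18.2). Then |LS| = |S − L| = 38.4.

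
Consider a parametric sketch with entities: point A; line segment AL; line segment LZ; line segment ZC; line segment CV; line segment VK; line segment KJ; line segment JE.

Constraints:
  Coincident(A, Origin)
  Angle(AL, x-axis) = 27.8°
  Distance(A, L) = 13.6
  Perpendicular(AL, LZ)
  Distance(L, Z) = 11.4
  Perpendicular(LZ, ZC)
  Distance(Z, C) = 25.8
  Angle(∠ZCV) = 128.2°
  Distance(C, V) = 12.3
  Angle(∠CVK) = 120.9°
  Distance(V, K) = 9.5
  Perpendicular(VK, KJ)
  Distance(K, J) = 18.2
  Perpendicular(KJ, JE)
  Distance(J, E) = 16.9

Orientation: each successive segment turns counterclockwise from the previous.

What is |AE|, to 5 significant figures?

16.089

A is at the origin; AL runs at 27.8° with length 13.6, so L = (12.030, 6.3429). AL is perpendicular to LZ, so LZ runs at 117.80°; with |LZ| = 11.4, Z = (6.7135, 16.427). LZ ⟂ ZC, so ZC runs at -152.20°; with |ZC| = 25.8, C = (-16.109, 4.3943). ∠ZCV = 128.2° gives CV at -100.40° from the x-axis; with |CV| = 12.3, V = (-18.329, -7.7036). ∠CVK = 120.9° gives VK at -41.300° from the x-axis; with |VK| = 9.5, K = (-11.192, -13.974). VK ⟂ KJ, so KJ runs at 48.700°; with |KJ| = 18.2, J = (0.81996, -0.30063). KJ is perpendicular to JE, so JE runs at 138.70°; with |JE| = 16.9, E = (-11.876, 10.853). Then |AE| = |E − A| = 16.089.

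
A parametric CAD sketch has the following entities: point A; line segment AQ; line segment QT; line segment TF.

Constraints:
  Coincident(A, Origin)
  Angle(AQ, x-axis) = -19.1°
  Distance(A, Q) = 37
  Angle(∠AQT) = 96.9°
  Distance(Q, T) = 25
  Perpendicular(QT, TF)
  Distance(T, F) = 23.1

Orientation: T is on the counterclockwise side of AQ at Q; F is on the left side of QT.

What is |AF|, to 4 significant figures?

32.45

∠AQT = 96.9°, so QT runs at -19.1° + (180° − 96.9°) = 64.00° from the x-axis; with |QT| = 25.0, T = Q + 25.0·(cos 64.00°, sin 64.00°) = (45.92, 10.36). QT is perpendicular to TF; with |TF| = 23.1 on the left of QT, F = T + 23.1·(-0.8988, 0.4384) = (25.16, 20.49). Then |AF| = |F − A| = 32.45.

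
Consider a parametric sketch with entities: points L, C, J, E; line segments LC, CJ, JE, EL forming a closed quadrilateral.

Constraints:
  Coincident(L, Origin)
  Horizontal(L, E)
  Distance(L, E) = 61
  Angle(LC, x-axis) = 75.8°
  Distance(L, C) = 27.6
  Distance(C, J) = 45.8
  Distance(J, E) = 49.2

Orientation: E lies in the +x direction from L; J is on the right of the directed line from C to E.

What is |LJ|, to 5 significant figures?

23.812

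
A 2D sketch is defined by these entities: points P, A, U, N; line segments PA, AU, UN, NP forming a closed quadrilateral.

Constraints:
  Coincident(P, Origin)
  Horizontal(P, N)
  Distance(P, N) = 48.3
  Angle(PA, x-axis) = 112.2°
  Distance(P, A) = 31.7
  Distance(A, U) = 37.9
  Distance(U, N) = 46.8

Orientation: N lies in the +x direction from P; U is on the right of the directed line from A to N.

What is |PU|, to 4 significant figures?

6.217

Checks: |AU| = 37.90 ✓; |UN| = 46.80 ✓.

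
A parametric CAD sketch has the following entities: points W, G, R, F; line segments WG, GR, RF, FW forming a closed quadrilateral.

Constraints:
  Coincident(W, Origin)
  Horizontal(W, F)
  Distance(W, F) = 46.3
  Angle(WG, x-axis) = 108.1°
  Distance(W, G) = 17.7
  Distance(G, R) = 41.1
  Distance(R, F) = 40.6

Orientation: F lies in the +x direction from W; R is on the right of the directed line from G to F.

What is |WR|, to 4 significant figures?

23.58

Checks: |GR| = 41.10 ✓; |RF| = 40.60 ✓.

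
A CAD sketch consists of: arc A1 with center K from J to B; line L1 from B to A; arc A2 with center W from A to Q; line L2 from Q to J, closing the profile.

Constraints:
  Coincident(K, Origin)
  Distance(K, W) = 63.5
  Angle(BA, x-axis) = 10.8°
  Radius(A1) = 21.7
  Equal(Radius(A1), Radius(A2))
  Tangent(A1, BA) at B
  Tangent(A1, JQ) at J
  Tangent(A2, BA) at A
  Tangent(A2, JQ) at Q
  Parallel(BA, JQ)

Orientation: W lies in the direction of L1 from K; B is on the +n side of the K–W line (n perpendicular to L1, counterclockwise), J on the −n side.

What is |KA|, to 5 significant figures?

67.105

The slot axis is L1's direction at 10.8°, so u = (cos 10.8°, sin 10.8°) = (0.98229, 0.18738) and n = (−sin 10.8°, cos 10.8°) = (-0.18738, 0.98229). K is at the origin and W lies 63.5 along u from K, so W = 63.5·u = (62.375, 11.899). Tangency of A1 to both parallel lines with radius 21.7 puts B and J at K ± 21.7·n: B = (-4.0662, 21.316), J = (4.0662, -21.316). Equal radii place A and Q the same way about W: A = W + 21.7·n = (58.309, 33.214), Q = W − 21.7·n = (66.441, -9.4169). Then |KA| = |A − K| = 67.105.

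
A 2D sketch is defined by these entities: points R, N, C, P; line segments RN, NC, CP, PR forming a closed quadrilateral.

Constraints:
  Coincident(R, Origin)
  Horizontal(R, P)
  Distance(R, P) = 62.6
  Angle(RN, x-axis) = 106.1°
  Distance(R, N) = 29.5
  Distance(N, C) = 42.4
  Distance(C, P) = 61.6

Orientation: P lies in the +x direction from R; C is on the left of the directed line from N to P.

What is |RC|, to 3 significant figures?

57.9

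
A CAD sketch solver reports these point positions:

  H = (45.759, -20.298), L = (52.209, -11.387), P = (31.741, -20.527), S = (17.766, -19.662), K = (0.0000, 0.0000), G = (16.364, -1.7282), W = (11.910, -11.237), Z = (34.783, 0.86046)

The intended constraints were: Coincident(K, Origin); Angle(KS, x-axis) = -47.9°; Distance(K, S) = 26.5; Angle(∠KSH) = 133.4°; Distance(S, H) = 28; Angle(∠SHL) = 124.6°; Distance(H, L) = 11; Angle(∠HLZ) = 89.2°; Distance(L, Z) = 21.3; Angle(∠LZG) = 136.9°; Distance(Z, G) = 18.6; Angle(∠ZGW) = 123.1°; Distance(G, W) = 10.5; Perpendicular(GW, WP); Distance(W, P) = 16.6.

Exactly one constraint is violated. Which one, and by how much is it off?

Distance(W, P) = 16.6 — off by 5.30.

K = (0.00, 0.00) ✓; KS at -47.90° ✓; |KS| = 26.50 ✓; ∠KSH = 133.4° ✓; |SH| = 28.00 ✓; ∠SHL = 124.6° ✓; |HL| = 11.00 ✓; ∠HLZ = 89.20° ✓; |LZ| = 21.30 ✓; ∠LZG = 136.9° ✓; |ZG| = 18.60 ✓; ∠ZGW = 123.1° ✓; |GW| = 10.50 ✓; ∠(GW, WP) = 90.00° ✓; |WP| = 21.90 ✗.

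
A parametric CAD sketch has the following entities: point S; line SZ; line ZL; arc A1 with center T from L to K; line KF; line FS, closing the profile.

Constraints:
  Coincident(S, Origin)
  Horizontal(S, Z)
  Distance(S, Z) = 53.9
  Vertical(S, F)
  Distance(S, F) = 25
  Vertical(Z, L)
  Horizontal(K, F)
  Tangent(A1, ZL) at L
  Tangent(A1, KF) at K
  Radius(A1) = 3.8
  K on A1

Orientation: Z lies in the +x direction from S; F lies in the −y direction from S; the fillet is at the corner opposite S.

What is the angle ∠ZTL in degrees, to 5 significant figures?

79.838°

The virtual corner opposite S is at (53.900, -25.000). Tangency of A1 to ZL means the radius TL is perpendicular to ZL and the tangent condition forces TK to be normal to KF, with radius 3.8, so the center T sits 3.8 in from both sides at T = (50.100, -21.200). That places the tangent points at L = (53.900, -21.200) on ZL and K = (50.100, -25.000) on KF. Then cos ∠ZTL = TZ·TL / (|TZ||TL|), giving 79.838°.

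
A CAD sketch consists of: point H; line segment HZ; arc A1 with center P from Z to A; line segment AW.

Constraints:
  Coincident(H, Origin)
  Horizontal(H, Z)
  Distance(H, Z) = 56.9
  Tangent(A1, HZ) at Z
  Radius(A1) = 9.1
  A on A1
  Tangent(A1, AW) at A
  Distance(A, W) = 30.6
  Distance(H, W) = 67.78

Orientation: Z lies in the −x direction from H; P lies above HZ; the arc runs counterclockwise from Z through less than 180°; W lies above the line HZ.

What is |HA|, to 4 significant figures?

49.20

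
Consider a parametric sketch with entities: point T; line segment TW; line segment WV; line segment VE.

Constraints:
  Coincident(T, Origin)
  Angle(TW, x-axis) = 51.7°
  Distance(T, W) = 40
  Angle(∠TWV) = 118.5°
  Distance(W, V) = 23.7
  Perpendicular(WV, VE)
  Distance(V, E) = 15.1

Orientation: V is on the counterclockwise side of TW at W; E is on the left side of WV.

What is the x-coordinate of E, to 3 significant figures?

1.58

T is at the origin; TW runs at 51.7° with length 40.0, so W = 40.0·(cos 51.7°, sin 51.7°) = (24.8, 31.4). ∠TWV = 118.5°, so WV runs at 51.7° + (180° − 118.5°) = 113° from the x-axis; with |WV| = 23.7, V = W + 23.7·(cos 113°, sin 113°) = (15.5, 53.2). WV is perpendicular to VE; with |VE| = 15.1 on the left of WV, E = V + 15.1·(-0.919, -0.394) = (1.58, 47.2). So E.x = 1.58.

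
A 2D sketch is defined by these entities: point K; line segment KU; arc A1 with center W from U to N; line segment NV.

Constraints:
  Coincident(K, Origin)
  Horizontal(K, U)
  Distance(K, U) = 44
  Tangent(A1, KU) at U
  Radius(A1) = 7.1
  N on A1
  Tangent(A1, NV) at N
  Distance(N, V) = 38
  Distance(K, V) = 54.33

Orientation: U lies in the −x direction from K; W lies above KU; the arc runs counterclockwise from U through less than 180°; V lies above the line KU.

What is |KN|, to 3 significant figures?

37.5

Checks: |WN| = 7.100 ✓; ∠(WN, NV) = 90.00° ✓; |NV| = 38.00 ✓; |KV| = 54.33 ✓.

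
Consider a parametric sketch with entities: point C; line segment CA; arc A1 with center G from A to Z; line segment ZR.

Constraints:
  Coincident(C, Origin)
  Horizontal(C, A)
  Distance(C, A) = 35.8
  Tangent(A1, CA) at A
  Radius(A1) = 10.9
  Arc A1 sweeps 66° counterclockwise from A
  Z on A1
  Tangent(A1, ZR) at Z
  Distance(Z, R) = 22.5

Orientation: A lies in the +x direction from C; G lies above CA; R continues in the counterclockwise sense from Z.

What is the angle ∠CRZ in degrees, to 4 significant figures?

39.80°

On A1, A sits at bearing -90° from G; a 66° counterclockwise sweep puts Z at bearing -24°, so Z = G + 10.9·(cos -24°, sin -24°) = (45.76, 6.467). Tangency of A1 to ZR means the radius GZ is perpendicular to ZR, so ZR runs along (−sin -24°, cos -24°); with |ZR| = 22.5, R = (54.91, 27.02). Then cos ∠CRZ = RC·RZ / (|RC||RZ|), giving 39.80°.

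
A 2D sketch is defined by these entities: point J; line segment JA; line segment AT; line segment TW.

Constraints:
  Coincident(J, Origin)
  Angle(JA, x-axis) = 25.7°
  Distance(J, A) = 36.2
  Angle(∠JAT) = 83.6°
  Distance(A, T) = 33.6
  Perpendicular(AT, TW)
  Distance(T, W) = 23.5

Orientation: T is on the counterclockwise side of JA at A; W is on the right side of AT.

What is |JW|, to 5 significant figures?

66.417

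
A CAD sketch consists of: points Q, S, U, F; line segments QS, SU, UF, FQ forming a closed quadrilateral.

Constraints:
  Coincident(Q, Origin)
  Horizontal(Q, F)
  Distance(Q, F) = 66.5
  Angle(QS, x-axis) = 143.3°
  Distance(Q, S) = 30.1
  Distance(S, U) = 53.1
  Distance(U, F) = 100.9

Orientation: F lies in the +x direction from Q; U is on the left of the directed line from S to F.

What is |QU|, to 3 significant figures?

68.9

Checks: |SU| = 53.10 ✓; |UF| = 100.9 ✓.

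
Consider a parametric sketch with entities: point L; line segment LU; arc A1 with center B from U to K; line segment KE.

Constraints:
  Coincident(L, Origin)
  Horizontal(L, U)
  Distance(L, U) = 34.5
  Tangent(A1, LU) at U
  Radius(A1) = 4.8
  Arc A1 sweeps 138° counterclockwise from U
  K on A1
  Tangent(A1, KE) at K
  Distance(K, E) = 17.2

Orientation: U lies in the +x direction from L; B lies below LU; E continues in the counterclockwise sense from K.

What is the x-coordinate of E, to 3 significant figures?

44.1

On A1, U sits at bearing 90° from B; a 138° counterclockwise sweep puts K at bearing 228°, so K = B + 4.8·(cos 228°, sin 228°) = (31.3, -8.37). Tangency of A1 to KE means the radius BK is perpendicular to KE, so KE runs along (−sin 228°, cos 228°); with |KE| = 17.2, E = (44.1, -19.9). So E.x = 44.1.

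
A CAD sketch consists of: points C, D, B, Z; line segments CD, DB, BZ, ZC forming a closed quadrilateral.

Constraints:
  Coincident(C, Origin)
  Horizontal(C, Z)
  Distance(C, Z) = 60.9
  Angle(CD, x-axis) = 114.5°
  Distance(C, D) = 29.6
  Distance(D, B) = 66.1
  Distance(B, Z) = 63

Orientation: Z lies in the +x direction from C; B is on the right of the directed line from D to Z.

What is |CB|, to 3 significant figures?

36.8

C is at the origin; CZ is horizontal with |CZ| = 60.9 and Z in +x, so Z = (60.9, 0). CD runs at 114.5° with |CD| = 29.6, so D = (-12.3, 26.9). B is determined by |DB| = 66.1 and |BZ| = 63.0 together: it lies at the intersection of circle(D, 66.1) and circle(Z, 63.0). With |DZ| = 78.0, the foot of the radical line on DZ is 41.6 from D and the perpendicular offset is √(66.1² − 41.6²) = 51.4. Taking the right-of-DZ solution: B = (8.96, -35.7).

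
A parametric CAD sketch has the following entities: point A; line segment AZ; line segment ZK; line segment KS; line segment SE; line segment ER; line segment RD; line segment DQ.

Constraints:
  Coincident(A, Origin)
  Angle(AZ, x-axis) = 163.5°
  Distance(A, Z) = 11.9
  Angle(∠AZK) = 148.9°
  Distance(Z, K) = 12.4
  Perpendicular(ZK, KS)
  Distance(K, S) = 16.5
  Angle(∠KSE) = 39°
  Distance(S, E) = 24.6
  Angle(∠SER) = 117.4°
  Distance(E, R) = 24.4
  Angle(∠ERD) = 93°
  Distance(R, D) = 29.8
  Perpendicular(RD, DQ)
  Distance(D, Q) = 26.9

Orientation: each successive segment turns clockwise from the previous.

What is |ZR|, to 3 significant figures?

25.9

∠KSE = 39.0° gives SE at -98.6° from the x-axis; with |SE| = 24.6, E = (-11.3, -0.661). ∠SER = 117.4° gives ER at -161° from the x-axis; with |ER| = 24.4, R = (-34.4, -8.52). Then |ZR| = |R − Z| = 25.9.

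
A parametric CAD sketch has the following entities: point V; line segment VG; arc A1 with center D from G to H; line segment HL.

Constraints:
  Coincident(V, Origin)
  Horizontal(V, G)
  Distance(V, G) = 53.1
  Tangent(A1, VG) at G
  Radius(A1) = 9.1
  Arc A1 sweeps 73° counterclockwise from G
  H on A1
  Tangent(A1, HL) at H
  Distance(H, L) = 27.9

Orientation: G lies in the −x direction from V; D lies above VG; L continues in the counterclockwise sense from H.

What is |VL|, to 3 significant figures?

49.1

V is at the origin; VG is horizontal with |VG| = 53.1 and G on the −x side, so G = (-53.1, 0.00). Tangency of A1 to VG means the radius DG is perpendicular to VG, so D = G + (0, 9.1) = (-53.1, 9.10). On A1, G sits at bearing -90° from D; a 73° counterclockwise sweep puts H at bearing -17°, so H = D + 9.1·(cos -17°, sin -17°) = (-44.4, 6.44). The tangent condition forces DH to be normal to HL, so HL runs along (−sin -17°, cos -17°); with |HL| = 27.9, L = (-36.2, 33.1). Then |VL| = |L − V| = 49.1.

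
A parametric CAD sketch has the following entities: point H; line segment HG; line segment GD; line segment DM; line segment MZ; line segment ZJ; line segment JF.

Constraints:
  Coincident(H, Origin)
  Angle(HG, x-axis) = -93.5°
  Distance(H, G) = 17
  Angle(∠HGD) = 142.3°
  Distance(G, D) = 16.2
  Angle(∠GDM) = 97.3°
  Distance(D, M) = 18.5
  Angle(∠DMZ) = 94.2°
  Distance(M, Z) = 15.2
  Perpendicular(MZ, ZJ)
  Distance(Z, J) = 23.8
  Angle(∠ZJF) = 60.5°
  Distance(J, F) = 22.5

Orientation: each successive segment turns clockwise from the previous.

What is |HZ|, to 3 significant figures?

20.3

H is at the origin; HG runs at -93.5° with length 17.0, so G = (-1.04, -17.0). ∠HGD = 142.3° gives GD at -131° from the x-axis; with |GD| = 16.2, D = (-11.7, -29.2). ∠GDM = 97.3° gives DM at 146° from the x-axis; with |DM| = 18.5, M = (-27.1, -18.8). ∠DMZ = 94.2° gives MZ at 60.3° from the x-axis; with |MZ| = 15.2, Z = (-19.5, -5.64). Then |HZ| = |Z − H| = 20.3.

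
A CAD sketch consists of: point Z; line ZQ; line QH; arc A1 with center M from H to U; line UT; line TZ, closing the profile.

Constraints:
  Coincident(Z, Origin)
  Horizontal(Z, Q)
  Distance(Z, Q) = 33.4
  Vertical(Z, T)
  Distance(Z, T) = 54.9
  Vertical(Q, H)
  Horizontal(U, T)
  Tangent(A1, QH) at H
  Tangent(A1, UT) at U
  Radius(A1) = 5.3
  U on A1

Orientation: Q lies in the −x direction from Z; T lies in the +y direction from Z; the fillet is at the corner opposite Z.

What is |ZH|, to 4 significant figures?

59.80

Z is at the origin; ZQ is horizontal with |ZQ| = 33.4 and Q on the −x side, so Q = (-33.40, 0.000). ZT is vertical with |ZT| = 54.9 and T on the +y side, so T = (0.000, 54.90). The virtual corner opposite Z is at (-33.40, 54.90). Since A1 is tangent to QH there, MH ⟂ QH and the tangent condition forces MU to be normal to UT, with radius 5.3, so the center M sits 5.3 in from both sides at M = (-28.10, 49.60). That places the tangent points at H = (-33.40, 49.60) on QH and U = (-28.10, 54.90) on UT. Then |ZH| = |H − Z| = 59.80.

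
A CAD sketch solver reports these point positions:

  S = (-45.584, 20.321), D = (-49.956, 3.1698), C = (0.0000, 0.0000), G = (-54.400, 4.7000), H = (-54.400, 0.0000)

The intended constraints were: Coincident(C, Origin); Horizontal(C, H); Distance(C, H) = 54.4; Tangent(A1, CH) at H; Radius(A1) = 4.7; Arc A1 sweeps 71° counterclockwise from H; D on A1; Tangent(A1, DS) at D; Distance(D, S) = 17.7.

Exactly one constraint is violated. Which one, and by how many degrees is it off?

Tangent(A1, DS) at D — off by 4.70°.

C = (0.00, 0.00) ✓; C.y = 0.00, H.y = 0.00 ✓; |CH| = 54.40 ✓; ∠(GH, HC) = 90.00° ✓; |GH| = 4.700 ✓; bearing(G→D) − bearing(G→H) = 71.00° ✓; |GD| = 4.700 ✓; ∠(GD, DS) = 85.30° ✗; |DS| = 17.70 ✓.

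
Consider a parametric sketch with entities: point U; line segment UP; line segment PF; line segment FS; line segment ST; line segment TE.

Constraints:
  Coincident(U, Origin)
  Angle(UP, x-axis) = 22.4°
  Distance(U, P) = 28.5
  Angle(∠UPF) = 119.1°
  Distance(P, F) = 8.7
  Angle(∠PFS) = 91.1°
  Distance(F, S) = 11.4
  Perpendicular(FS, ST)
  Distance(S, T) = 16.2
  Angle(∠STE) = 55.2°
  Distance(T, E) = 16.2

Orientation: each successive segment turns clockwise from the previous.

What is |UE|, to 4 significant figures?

30.88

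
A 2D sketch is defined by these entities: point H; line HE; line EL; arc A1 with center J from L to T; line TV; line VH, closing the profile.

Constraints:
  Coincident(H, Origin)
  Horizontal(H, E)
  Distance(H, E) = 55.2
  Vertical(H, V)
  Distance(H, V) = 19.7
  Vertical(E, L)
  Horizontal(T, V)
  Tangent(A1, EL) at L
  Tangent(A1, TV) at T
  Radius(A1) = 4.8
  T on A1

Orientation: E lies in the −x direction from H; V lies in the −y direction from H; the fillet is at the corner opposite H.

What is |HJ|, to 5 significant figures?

52.556

H is at the origin; H and E share the same y with |HE| = 55.2 and E on the −x side, so E = (-55.200, 0.0000). HV is vertical with |HV| = 19.7 and V on the −y side, so V = (0.0000, -19.700). The virtual corner opposite H is at (-55.200, -19.700). Since A1 is tangent to EL there, JL ⟂ EL and the tangent condition forces JT to be normal to TV, with radius 4.8, so the center J sits 4.8 in from both sides at J = (-50.400, -14.900). Then |HJ| = |J − H| = 52.556.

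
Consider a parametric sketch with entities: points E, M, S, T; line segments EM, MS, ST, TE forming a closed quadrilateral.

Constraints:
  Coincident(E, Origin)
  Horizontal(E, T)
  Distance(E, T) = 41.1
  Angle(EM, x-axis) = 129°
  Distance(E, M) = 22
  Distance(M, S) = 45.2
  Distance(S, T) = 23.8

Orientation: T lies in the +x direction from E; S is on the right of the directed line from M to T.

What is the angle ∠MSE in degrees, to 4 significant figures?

9.827°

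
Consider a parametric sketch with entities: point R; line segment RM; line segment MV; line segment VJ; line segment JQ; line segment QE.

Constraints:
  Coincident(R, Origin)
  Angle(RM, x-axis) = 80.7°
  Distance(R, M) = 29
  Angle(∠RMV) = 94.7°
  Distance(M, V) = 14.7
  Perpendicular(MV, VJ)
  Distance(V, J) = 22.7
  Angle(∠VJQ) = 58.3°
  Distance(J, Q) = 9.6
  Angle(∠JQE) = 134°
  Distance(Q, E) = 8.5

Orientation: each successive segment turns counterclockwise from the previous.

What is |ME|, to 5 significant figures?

10.475

R is at the origin; RM runs at 80.7° with length 29.0, so M = (4.6865, 28.619). ∠RMV = 94.7° gives MV at 166.00° from the x-axis; with |MV| = 14.7, V = (-9.5768, 32.175). MV ⟂ VJ, so VJ runs at -104.00°; with |VJ| = 22.7, J = (-15.068, 10.149). ∠VJQ = 58.3° gives JQ at 17.700° from the x-axis; with |JQ| = 9.6, Q = (-5.9229, 13.068). ∠JQE = 134.0° gives QE at 63.700° from the x-axis; with |QE| = 8.5, E = (-2.1568, 20.688). Then |ME| = |E − M| = 10.475.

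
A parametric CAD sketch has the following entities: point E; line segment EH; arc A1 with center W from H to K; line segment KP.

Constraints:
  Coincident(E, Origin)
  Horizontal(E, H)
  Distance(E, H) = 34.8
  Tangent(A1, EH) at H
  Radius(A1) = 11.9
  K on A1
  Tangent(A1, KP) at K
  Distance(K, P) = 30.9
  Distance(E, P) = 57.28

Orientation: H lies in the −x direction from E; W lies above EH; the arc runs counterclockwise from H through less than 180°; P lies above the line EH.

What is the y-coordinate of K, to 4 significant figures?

16.39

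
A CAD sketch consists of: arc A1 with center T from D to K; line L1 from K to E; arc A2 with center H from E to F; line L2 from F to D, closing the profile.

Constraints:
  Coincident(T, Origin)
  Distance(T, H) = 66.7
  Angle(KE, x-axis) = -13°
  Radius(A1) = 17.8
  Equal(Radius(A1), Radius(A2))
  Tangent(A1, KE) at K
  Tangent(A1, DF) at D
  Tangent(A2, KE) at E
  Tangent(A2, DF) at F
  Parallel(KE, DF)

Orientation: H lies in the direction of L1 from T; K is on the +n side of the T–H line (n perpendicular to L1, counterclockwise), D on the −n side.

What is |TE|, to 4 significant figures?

69.03

The slot axis is L1's direction at -13.0°, so u = (cos -13.0°, sin -13.0°) = (0.9744, -0.2250) and n = (−sin -13.0°, cos -13.0°) = (0.2250, 0.9744). T is at the origin and H lies 66.7 along u from T, so H = 66.7·u = (64.99, -15.00). Tangency of A1 to both parallel lines with radius 17.8 puts K and D at T ± 17.8·n: K = (4.004, 17.34), D = (-4.004, -17.34). Equal radii place E and F the same way about H: E = H + 17.8·n = (68.99, 2.340), F = H − 17.8·n = (60.99, -32.35). Then |TE| = |E − T| = 69.03.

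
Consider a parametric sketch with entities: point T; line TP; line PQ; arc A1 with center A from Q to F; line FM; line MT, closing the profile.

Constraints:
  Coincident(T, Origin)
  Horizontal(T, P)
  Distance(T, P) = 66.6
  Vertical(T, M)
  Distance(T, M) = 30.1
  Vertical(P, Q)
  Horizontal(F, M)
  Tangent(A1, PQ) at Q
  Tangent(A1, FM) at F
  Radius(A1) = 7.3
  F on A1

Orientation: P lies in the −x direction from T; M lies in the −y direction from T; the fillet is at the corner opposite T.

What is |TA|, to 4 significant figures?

63.53

T is at the origin; TP is horizontal with |TP| = 66.6 and P on the −x side, so P = (-66.60, 0.000). TM is vertical with |TM| = 30.1 and M on the −y side, so M = (0.000, -30.10). The virtual corner opposite T is at (-66.60, -30.10). A1 meets PQ tangentially, so AQ is at right angles to PQ and since A1 is tangent to FM there, AF ⟂ FM, with radius 7.3, so the center A sits 7.3 in from both sides at A = (-59.30, -22.80). Then |TA| = |A − T| = 63.53.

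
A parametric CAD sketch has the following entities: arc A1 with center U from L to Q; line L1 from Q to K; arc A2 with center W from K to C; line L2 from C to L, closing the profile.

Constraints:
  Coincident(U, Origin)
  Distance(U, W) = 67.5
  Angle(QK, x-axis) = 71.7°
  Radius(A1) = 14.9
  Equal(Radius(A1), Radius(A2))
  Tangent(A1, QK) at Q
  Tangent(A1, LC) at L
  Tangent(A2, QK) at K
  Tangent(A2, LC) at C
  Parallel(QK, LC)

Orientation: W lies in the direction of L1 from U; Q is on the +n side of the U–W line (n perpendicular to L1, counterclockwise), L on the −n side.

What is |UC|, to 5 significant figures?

69.125

Tangency of A1 to both parallel lines with radius 14.9 puts Q and L at U ± 14.9·n: Q = (-14.146, 4.6785), L = (14.146, -4.6785). Equal radii place K and C the same way about W: K = W + 14.9·n = (7.0481, 68.765), C = W − 14.9·n = (35.341, 59.408). Then |UC| = |C − U| = 69.125.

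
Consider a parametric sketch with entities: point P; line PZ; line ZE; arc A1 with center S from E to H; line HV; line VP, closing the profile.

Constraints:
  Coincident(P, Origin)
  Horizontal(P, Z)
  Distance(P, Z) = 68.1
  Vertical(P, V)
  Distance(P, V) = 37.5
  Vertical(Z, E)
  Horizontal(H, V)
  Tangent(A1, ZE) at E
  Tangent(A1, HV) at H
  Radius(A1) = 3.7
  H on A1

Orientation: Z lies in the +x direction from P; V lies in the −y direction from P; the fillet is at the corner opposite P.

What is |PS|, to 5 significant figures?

72.731

P and V share the same x with |PV| = 37.5 and V on the −y side, so V = (0.0000, -37.500). The virtual corner opposite P is at (68.100, -37.500). A1 meets ZE tangentially, so SE is at right angles to ZE and tangency of A1 to HV means the radius SH is perpendicular to HV, with radius 3.7, so the center S sits 3.7 in from both sides at S = (64.400, -33.800). Then |PS| = |S − P| = 72.731.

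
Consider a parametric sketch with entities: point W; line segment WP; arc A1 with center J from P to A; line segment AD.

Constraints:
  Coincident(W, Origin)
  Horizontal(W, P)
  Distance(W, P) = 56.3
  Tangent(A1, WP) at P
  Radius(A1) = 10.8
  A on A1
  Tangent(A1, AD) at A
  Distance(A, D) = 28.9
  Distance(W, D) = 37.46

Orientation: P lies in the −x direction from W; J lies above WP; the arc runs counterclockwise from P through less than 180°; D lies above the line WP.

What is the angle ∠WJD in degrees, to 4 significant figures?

36.73°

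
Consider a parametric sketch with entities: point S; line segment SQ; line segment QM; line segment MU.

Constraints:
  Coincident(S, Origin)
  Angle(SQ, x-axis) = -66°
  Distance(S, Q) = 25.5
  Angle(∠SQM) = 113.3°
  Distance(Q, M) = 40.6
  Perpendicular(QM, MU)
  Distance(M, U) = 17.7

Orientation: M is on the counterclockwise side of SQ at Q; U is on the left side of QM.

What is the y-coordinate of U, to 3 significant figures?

-5.10

∠SQM = 113.3°, so QM runs at -66.0° + (180° − 113.3°) = 0.700° from the x-axis; with |QM| = 40.6, M = Q + 40.6·(cos 0.700°, sin 0.700°) = (51.0, -22.8). QM ⟂ MU; with |MU| = 17.7 on the left of QM, U = M + 17.7·(-0.0122, 1.00) = (50.8, -5.10). So U.y = -5.10.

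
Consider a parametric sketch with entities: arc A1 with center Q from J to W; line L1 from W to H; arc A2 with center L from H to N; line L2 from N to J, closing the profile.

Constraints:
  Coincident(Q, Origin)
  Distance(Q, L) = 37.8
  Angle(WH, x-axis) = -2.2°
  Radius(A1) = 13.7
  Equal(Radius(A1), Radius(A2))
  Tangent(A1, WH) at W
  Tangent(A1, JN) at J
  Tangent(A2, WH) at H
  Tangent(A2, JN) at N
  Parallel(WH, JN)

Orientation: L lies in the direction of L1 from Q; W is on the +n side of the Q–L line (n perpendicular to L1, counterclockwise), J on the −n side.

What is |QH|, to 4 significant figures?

40.21

Tangency of A1 to both parallel lines with radius 13.7 puts W and J at Q ± 13.7·n: W = (0.5259, 13.69), J = (-0.5259, -13.69). Equal radii place H and N the same way about L: H = L + 13.7·n = (38.30, 12.24), N = L − 13.7·n = (37.25, -15.14). Then |QH| = |H − Q| = 40.21.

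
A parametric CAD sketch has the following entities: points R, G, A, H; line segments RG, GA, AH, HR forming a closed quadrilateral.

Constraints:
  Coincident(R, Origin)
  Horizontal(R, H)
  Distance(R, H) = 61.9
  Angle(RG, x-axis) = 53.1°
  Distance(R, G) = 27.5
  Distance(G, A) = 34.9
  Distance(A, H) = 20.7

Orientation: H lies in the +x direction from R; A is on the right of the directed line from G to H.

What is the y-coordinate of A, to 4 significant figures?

-2.521

R is at the origin; R and H share the same y with |RH| = 61.9 and H in +x, so H = (61.9, 0). RG runs at 53.1° with |RG| = 27.5, so G = (16.51, 21.99). A is determined by |GA| = 34.9 and |AH| = 20.7 together: it lies at the intersection of circle(G, 34.9) and circle(H, 20.7). With |GH| = 50.44, the foot of the radical line on GH is 33.04 from G and the perpendicular offset is √(34.9² − 33.04²) = 11.23. Taking the right-of-GH solution: A = (41.35, -2.521).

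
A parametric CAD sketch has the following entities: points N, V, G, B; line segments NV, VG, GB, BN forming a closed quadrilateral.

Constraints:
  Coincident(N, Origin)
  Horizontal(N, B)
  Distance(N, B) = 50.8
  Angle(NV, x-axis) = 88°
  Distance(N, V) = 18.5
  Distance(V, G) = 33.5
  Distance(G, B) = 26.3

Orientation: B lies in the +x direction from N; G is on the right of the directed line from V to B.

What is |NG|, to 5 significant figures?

25.331

Checks: |VG| = 33.50 ✓; |GB| = 26.30 ✓.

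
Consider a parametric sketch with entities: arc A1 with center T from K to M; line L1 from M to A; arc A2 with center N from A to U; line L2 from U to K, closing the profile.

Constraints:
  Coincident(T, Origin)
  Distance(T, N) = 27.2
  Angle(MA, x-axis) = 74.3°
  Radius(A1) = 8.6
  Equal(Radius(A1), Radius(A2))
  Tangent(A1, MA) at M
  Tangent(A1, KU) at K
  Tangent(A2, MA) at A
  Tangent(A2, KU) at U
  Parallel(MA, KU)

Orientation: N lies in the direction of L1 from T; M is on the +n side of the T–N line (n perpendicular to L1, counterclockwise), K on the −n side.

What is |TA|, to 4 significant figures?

28.53

The slot axis is L1's direction at 74.3°, so u = (cos 74.3°, sin 74.3°) = (0.2706, 0.9627) and n = (−sin 74.3°, cos 74.3°) = (-0.9627, 0.2706). T is at the origin and N lies 27.2 along u from T, so N = 27.2·u = (7.360, 26.19). Tangency of A1 to both parallel lines with radius 8.6 puts M and K at T ± 8.6·n: M = (-8.279, 2.327), K = (8.279, -2.327). Equal radii place A and U the same way about N: A = N + 8.6·n = (-0.9188, 28.51), U = N − 8.6·n = (15.64, 23.86). Then |TA| = |A − T| = 28.53.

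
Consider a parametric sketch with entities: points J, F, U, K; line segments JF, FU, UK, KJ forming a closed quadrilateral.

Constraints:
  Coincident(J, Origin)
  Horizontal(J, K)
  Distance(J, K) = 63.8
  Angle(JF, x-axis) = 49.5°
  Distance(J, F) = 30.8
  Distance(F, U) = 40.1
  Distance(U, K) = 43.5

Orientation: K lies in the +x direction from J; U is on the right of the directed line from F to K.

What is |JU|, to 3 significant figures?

28.8

J is at the origin; JK is horizontal with |JK| = 63.8 and K in +x, so K = (63.8, 0). JF runs at 49.5° with |JF| = 30.8, so F = (20.0, 23.4). U is determined by |FU| = 40.1 and |UK| = 43.5 together: it lies at the intersection of circle(F, 40.1) and circle(K, 43.5). With |FK| = 49.7, the foot of the radical line on FK is 22.0 from F and the perpendicular offset is √(40.1² − 22.0²) = 33.5. Taking the right-of-FK solution: U = (23.6, -16.5).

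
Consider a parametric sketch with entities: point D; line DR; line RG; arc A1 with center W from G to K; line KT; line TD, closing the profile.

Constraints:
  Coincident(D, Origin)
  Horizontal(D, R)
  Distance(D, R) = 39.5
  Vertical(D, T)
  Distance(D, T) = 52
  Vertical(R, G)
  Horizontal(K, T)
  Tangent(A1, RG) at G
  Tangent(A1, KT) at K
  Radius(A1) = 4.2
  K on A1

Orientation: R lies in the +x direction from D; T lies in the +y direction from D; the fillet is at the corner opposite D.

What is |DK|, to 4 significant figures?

62.85

D is at the origin; DR is horizontal with |DR| = 39.5 and R on the +x side, so R = (39.50, 0.000). D and T share the same x with |DT| = 52.0 and T on the +y side, so T = (0.000, 52.00). The virtual corner opposite D is at (39.50, 52.00). The tangent condition forces WG to be normal to RG and the tangent condition forces WK to be normal to KT, with radius 4.2, so the center W sits 4.2 in from both sides at W = (35.30, 47.80). That places the tangent points at G = (39.50, 47.80) on RG and K = (35.30, 52.00) on KT. Then |DK| = |K − D| = 62.85.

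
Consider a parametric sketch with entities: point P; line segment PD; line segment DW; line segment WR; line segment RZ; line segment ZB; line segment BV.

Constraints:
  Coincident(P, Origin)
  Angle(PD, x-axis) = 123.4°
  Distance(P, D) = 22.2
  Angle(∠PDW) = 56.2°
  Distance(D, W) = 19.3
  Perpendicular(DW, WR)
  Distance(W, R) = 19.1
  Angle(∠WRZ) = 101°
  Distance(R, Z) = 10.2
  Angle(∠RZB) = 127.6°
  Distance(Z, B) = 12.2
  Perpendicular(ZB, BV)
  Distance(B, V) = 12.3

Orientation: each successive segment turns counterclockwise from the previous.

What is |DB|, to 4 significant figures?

12.98

P is at the origin; PD runs at 123.4° with length 22.2, so D = (-12.22, 18.53). ∠PDW = 56.2° gives DW at -112.8° from the x-axis; with |DW| = 19.3, W = (-19.70, 0.7417). The perpendicularity gives WR at right angles to DW, so WR runs at -22.80°; with |WR| = 19.1, R = (-2.092, -6.660). ∠WRZ = 101.0° gives RZ at 56.20° from the x-axis; with |RZ| = 10.2, Z = (3.582, 1.816). ∠RZB = 127.6° gives ZB at 108.6° from the x-axis; with |ZB| = 12.2, B = (-0.3092, 13.38). Then |DB| = |B − D| = 12.98.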